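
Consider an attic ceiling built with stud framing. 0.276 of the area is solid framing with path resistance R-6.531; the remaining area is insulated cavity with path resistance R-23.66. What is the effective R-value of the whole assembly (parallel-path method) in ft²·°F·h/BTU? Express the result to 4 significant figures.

U_eff = 0.724/23.66 + 0.276/6.531 = 0.0306 + 0.04226 = 0.07286
R_eff = 1/U_eff = 13.725 ft²·°F·h/BTU

13.72 ft²·°F·h/BTU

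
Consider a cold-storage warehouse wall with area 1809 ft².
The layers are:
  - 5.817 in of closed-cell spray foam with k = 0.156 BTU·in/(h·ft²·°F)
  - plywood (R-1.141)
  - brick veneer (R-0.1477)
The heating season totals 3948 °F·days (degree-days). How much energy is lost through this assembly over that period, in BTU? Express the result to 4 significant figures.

4443000 BTU

5.817/0.156 = 37.288
R_total = 37.288 + 1.141 + 0.1477 = 38.577 ft²·°F·h/BTU
E = A × HDD × 24 / R = 1809 × 3948 × 24 / 38.577 = 4443200 BTU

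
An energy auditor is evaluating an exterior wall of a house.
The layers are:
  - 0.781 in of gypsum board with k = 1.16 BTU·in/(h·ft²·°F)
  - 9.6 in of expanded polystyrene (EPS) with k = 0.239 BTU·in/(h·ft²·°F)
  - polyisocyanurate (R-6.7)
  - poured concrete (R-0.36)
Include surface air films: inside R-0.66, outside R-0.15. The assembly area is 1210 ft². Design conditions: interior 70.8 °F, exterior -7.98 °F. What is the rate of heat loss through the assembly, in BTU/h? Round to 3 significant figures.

1960 BTU/h

0.781/1.16 = 0.6733
9.6/0.239 = 40.17
R_total = 0.66 + 0.6733 + 40.17 + 6.7 + 0.36 + 0.15 = 48.71 ft²·°F·h/BTU
Q = A·ΔT/R = 1210 × (70.8 − (-7.98)) / 48.71 = 1957 BTU/h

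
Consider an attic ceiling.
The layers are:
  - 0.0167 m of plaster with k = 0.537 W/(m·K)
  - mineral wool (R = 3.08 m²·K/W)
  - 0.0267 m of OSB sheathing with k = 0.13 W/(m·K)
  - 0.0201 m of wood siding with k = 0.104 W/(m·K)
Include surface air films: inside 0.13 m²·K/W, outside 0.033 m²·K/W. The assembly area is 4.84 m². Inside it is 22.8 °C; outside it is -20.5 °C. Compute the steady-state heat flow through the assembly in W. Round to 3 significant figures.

57.1 W

0.0167/0.537 = 0.0311
0.0267/0.13 = 0.2054
0.0201/0.104 = 0.1933
R_total = 0.13 + 0.0311 + 3.08 + 0.2054 + 0.1933 + 0.033 = 3.673 m²·K/W
Q = A·ΔT/R = 4.84 × (22.8 − (-20.5)) / 3.673 = 57.06 W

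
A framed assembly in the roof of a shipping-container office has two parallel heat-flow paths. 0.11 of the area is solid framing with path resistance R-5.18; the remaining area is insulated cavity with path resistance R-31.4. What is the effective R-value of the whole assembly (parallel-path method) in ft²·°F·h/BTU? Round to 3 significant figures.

U_eff = 0.89/31.4 + 0.11/5.18 = 0.02834 + 0.02124 = 0.04958
R_eff = 1/U_eff = 20.17 ft²·°F·h/BTU

20.2 ft²·°F·h/BTU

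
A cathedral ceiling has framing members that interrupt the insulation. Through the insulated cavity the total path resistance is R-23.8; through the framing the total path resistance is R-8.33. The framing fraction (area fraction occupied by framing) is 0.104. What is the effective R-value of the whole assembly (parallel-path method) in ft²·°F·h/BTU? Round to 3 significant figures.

U_eff = 0.896/23.8 + 0.104/8.33 = 0.03765 + 0.01248 = 0.05013
R_eff = 1/U_eff = 19.95 ft²·°F·h/BTU

19.9 ft²·°F·h/BTU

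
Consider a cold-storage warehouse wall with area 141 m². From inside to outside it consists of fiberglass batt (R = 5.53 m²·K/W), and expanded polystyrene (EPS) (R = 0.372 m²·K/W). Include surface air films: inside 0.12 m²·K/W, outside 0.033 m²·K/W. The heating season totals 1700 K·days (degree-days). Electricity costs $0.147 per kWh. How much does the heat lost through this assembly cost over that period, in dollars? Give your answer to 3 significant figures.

R_total = 0.12 + 5.53 + 0.372 + 0.033 = 6.055 m²·K/W
E = A × HDD × 24 / R / 1000 = 141 × 1700 × 24 / 6.055 / 1000 = 950.1 kWh
Cost = 950.1 × 0.147 = $139.7

140 dollars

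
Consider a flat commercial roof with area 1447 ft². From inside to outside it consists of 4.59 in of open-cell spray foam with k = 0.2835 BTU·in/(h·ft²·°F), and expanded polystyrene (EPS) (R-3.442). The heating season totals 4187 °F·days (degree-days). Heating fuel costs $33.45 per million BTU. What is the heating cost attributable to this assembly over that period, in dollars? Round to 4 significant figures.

4.59/0.2835 = 16.19
R_total = 16.19 + 3.442 = 19.632 ft²·°F·h/BTU
E = A × HDD × 24 / R = 1447 × 4187 × 24 / 19.632 = 7406400 BTU
Cost = 7406400/10⁶ × 33.45 = $247.74

247.7 dollars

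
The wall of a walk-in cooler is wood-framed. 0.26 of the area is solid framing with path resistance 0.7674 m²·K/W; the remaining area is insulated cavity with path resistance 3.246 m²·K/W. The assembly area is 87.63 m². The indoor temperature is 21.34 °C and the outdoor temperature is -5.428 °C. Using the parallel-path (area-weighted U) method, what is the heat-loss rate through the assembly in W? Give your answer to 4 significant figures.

1329 W

U_eff = 0.74/3.246 + 0.26/0.7674 = 0.22797 + 0.33881 = 0.56678
R_eff = 1/U_eff = 1.7644 m²·K/W
Q = 87.63 × (21.34 − (-5.428)) / 1.7644 = 1329.5 W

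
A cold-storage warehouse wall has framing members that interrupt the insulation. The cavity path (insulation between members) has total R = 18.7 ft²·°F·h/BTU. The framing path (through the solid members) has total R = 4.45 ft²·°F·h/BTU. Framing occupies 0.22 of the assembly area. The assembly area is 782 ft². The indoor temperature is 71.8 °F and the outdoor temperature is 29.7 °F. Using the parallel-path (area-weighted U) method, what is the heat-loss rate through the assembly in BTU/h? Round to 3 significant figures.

3000 BTU/h

U_eff = 0.78/18.7 + 0.22/4.45 = 0.04171 + 0.04944 = 0.09115
R_eff = 1/U_eff = 10.97 ft²·°F·h/BTU
Q = 782 × (71.8 − 29.7) / 10.97 = 3001 BTU/h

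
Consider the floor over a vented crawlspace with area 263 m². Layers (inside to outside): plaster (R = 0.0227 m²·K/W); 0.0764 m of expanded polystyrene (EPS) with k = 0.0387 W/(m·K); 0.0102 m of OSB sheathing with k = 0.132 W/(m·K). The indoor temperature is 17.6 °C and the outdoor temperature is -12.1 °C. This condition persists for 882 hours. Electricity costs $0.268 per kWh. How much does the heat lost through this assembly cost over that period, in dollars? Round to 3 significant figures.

890 dollars

0.0764/0.0387 = 1.974
0.0102/0.132 = 0.07727
R_total = 0.0227 + 1.974 + 0.07727 = 2.074 m²·K/W
Q = 263 × (17.6 − (-12.1)) / 2.074 = 3766 W
E = 3766 W × 882 h / 1000 = 3322 kWh
Cost = 3322 × 0.268 = $890.2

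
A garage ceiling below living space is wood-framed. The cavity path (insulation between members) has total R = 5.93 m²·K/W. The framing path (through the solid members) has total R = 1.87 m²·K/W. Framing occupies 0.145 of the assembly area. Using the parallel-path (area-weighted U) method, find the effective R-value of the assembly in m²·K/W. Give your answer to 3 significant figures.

4.51 m²·K/W

U_eff = 0.855/5.93 + 0.145/1.87 = 0.1442 + 0.07754 = 0.2217
R_eff = 1/U_eff = 4.51 m²·K/W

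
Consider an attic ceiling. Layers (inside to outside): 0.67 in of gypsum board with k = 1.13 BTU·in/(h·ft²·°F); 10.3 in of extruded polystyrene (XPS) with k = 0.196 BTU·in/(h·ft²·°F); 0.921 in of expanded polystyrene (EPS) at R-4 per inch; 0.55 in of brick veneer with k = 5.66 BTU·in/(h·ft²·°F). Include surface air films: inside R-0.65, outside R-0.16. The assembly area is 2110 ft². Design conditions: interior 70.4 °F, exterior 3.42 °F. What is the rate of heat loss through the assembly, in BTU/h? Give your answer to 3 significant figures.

2450 BTU/h

0.67/1.13 = 0.5929
10.3/0.196 = 52.55
0.921 × 4 = 3.684
0.55/5.66 = 0.09717
R_total = 0.65 + 0.5929 + 52.55 + 3.684 + 0.09717 + 0.16 = 57.74 ft²·°F·h/BTU
Q = A·ΔT/R = 2110 × (70.4 − 3.42) / 57.74 = 2448 BTU/h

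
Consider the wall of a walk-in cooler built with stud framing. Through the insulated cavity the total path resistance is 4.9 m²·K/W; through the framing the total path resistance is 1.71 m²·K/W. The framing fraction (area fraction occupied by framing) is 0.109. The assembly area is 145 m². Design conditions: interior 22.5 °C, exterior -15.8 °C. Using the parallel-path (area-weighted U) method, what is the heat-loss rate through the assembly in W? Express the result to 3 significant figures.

U_eff = 0.891/4.9 + 0.109/1.71 = 0.1818 + 0.06374 = 0.2456
R_eff = 1/U_eff = 4.072 m²·K/W
Q = 145 × (22.5 − (-15.8)) / 4.072 = 1364 W

1360 W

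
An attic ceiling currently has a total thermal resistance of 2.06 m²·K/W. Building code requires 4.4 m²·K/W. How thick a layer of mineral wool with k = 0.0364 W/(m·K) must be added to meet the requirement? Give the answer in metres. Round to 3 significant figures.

0.0852 m

ΔR = 4.4 − 2.06 = 2.34 m²·K/W
L = ΔR × k = 2.34 × 0.0364 = 0.08518 m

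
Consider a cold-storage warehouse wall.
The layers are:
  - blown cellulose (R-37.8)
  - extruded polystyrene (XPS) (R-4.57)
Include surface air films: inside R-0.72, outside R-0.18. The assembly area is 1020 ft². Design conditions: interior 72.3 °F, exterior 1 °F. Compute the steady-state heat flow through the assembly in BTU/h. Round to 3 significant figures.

1680 BTU/h

R_total = 0.72 + 37.8 + 4.57 + 0.18 = 43.27 ft²·°F·h/BTU
Q = A·ΔT/R = 1020 × (72.3 − 1) / 43.27 = 1681 BTU/h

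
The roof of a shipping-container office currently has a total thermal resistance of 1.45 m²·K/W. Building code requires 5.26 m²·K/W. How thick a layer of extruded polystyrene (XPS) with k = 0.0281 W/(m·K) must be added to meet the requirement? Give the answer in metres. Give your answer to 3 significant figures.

0.107 m

ΔR = 5.26 − 1.45 = 3.81 m²·K/W
L = ΔR × k = 3.81 × 0.0281 = 0.1071 m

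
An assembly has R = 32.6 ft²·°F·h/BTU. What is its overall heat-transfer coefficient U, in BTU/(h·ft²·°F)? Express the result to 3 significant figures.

U = 1/R = 1/32.6 = 0.03067

0.0307 BTU/(h·ft²·°F)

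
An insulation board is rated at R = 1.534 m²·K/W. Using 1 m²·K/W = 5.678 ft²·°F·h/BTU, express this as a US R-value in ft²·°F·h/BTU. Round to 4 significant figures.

8.710 ft²·°F·h/BTU

R_US = 1.534 × 5.678 = 8.7101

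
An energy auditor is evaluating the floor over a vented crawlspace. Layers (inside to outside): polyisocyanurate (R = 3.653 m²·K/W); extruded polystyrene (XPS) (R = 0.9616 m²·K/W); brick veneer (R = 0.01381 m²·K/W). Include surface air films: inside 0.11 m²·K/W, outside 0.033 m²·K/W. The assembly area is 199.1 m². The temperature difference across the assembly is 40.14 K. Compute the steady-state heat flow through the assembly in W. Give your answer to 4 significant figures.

1675 W

R_total = 0.11 + 3.653 + 0.9616 + 0.01381 + 0.033 = 4.7714 m²·K/W
Q = A·ΔT/R = 199.1 × 40.14 / 4.7714 = 1675 W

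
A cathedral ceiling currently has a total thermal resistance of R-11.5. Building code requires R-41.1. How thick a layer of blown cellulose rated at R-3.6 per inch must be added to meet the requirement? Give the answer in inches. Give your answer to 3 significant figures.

ΔR = 41.1 − 11.5 = 29.6 ft²·°F·h/BTU
L = ΔR / (R/in) = 29.6/3.6 = 8.222 in

8.22 in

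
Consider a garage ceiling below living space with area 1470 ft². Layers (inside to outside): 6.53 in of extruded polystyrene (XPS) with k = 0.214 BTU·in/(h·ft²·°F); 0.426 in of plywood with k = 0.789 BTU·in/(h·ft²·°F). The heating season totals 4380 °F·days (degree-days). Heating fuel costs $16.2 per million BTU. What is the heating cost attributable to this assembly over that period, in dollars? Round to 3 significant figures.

80.6 dollars

6.53/0.214 = 30.51
0.426/0.789 = 0.5399
R_total = 30.51 + 0.5399 = 31.05 ft²·°F·h/BTU
E = A × HDD × 24 / R = 1470 × 4380 × 24 / 31.05 = 4976000 BTU
Cost = 4976000/10⁶ × 16.2 = $80.61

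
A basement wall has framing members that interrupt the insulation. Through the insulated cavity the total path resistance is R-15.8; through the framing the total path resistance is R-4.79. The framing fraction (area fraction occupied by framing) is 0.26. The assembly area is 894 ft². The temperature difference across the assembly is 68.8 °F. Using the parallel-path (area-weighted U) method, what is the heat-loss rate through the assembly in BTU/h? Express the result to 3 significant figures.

U_eff = 0.74/15.8 + 0.26/4.79 = 0.04684 + 0.05428 = 0.1011
R_eff = 1/U_eff = 9.89 ft²·°F·h/BTU
Q = 894 × 68.8 / 9.89 = 6219 BTU/h

6220 BTU/h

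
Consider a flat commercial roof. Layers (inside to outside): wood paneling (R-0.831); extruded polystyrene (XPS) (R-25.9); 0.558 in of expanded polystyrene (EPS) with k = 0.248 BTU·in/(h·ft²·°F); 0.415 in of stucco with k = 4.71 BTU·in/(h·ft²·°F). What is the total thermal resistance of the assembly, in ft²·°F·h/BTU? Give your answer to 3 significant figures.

0.558/0.248 = 2.25
0.415/4.71 = 0.08811
R_total = 0.831 + 25.9 + 2.25 + 0.08811 = 29.07 ft²·°F·h/BTU

29.1 ft²·°F·h/BTU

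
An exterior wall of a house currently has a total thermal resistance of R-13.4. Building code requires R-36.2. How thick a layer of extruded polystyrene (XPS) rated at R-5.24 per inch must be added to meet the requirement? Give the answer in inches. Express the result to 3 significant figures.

4.35 in

ΔR = 36.2 − 13.4 = 22.8 ft²·°F·h/BTU
L = ΔR / (R/in) = 22.8/5.24 = 4.351 in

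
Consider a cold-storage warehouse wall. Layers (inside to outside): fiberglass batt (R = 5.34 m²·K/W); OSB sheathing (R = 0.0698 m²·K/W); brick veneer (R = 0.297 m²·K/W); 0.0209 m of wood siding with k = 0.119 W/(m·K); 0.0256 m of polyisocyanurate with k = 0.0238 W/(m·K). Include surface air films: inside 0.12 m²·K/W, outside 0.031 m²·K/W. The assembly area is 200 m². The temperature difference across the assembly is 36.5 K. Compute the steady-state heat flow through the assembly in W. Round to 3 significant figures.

0.0209/0.119 = 0.1756
0.0256/0.0238 = 1.076
R_total = 0.12 + 5.34 + 0.0698 + 0.297 + 0.1756 + 1.076 + 0.031 = 7.109 m²·K/W
Q = A·ΔT/R = 200 × 36.5 / 7.109 = 1027 W

1030 W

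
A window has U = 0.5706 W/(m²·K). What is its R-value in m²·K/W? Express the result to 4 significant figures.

R = 1/U = 1/0.5706 = 1.7525

1.753 m²·K/W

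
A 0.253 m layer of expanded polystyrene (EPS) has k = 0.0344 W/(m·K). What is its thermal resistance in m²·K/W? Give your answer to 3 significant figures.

7.35 m²·K/W

R = L/k = 0.253/0.0344 = 7.355 m²·K/W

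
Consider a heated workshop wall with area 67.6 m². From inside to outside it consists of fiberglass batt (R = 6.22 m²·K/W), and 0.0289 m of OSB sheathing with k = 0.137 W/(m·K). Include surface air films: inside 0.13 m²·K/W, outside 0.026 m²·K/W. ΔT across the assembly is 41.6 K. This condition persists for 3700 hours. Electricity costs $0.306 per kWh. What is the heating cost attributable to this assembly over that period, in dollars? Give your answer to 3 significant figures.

0.0289/0.137 = 0.2109
R_total = 0.13 + 6.22 + 0.2109 + 0.026 = 6.587 m²·K/W
Q = 67.6 × 41.6 / 6.587 = 426.9 W
E = 426.9 W × 3700 h / 1000 = 1580 kWh
Cost = 1580 × 0.306 = $483.4

483 dollars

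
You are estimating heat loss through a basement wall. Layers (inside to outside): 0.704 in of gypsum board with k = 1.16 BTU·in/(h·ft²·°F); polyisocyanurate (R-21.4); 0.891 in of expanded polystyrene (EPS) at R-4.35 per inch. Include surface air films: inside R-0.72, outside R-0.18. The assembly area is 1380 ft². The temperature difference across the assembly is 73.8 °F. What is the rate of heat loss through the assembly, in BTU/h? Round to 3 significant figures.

0.704/1.16 = 0.6069
0.891 × 4.35 = 3.876
R_total = 0.72 + 0.6069 + 21.4 + 3.876 + 0.18 = 26.78 ft²·°F·h/BTU
Q = A·ΔT/R = 1380 × 73.8 / 26.78 = 3803 BTU/h

3800 BTU/h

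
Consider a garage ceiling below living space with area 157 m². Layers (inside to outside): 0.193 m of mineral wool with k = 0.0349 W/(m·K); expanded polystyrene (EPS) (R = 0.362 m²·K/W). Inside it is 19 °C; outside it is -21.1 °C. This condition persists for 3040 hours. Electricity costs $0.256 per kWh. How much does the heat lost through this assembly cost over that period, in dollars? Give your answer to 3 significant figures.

0.193/0.0349 = 5.53
R_total = 5.53 + 0.362 = 5.892 m²·K/W
Q = 157 × (19 − (-21.1)) / 5.892 = 1069 W
E = 1069 W × 3040 h / 1000 = 3248 kWh
Cost = 3248 × 0.256 = $831.6

832 dollars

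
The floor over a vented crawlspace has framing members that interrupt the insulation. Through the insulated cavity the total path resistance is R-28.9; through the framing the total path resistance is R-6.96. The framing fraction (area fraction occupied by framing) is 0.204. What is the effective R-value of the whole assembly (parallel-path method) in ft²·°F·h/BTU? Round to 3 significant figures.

17.6 ft²·°F·h/BTU

U_eff = 0.796/28.9 + 0.204/6.96 = 0.02754 + 0.02931 = 0.05685
R_eff = 1/U_eff = 17.59 ft²·°F·h/BTU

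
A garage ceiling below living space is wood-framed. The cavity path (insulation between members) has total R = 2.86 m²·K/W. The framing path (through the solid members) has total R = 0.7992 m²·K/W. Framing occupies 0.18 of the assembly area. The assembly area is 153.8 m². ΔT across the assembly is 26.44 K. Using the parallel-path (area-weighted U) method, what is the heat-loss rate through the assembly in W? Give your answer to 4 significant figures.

2082 W

U_eff = 0.82/2.86 + 0.18/0.7992 = 0.28671 + 0.22523 = 0.51194
R_eff = 1/U_eff = 1.9534 m²·K/W
Q = 153.8 × 26.44 / 1.9534 = 2081.8 W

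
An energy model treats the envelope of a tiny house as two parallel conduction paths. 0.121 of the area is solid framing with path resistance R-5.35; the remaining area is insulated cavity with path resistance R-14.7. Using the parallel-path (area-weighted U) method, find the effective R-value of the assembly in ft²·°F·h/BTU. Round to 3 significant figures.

U_eff = 0.879/14.7 + 0.121/5.35 = 0.0598 + 0.02262 = 0.08241
R_eff = 1/U_eff = 12.13 ft²·°F·h/BTU

12.1 ft²·°F·h/BTU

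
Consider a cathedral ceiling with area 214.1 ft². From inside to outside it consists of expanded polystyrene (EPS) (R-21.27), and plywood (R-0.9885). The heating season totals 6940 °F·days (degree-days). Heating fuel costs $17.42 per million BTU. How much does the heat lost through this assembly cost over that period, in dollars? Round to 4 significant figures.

27.91 dollars

R_total = 21.27 + 0.9885 = 22.258 ft²·°F·h/BTU
E = A × HDD × 24 / R = 214.1 × 6940 × 24 / 22.258 = 1602100 BTU
Cost = 1602100/10⁶ × 17.42 = $27.909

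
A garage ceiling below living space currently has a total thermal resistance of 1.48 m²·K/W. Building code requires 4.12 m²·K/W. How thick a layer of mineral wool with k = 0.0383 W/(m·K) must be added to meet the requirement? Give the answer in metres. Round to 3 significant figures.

ΔR = 4.12 − 1.48 = 2.64 m²·K/W
L = ΔR × k = 2.64 × 0.0383 = 0.1011 m

0.101 m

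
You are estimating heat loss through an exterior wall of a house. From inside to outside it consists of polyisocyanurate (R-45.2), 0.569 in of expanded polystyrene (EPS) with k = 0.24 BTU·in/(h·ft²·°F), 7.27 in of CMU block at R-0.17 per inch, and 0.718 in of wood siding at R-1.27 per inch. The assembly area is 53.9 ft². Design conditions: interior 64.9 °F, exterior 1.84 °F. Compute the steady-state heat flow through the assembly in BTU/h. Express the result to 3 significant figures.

68.4 BTU/h

0.569/0.24 = 2.371
7.27 × 0.17 = 1.236
0.718 × 1.27 = 0.9119
R_total = 45.2 + 2.371 + 1.236 + 0.9119 = 49.72 ft²·°F·h/BTU
Q = A·ΔT/R = 53.9 × (64.9 − 1.84) / 49.72 = 68.36 BTU/h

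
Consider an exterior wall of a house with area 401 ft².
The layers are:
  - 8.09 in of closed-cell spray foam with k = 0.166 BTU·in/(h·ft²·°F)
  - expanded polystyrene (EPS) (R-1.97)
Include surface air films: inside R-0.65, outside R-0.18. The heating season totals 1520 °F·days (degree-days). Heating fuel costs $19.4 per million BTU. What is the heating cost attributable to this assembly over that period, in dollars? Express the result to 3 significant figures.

8.09/0.166 = 48.73
R_total = 0.65 + 48.73 + 1.97 + 0.18 = 51.53 ft²·°F·h/BTU
E = A × HDD × 24 / R = 401 × 1520 × 24 / 51.53 = 283900 BTU
Cost = 283900/10⁶ × 19.4 = $5.507

5.51 dollars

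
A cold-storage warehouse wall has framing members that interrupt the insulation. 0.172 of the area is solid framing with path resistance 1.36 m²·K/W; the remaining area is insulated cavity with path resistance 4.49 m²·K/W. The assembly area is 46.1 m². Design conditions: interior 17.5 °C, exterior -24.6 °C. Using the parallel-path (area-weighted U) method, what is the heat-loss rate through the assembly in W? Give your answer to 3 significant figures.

603 W

U_eff = 0.828/4.49 + 0.172/1.36 = 0.1844 + 0.1265 = 0.3109
R_eff = 1/U_eff = 3.217 m²·K/W
Q = 46.1 × (17.5 − (-24.6)) / 3.217 = 603.4 W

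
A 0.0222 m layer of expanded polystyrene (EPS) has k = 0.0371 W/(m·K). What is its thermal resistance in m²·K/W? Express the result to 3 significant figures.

0.598 m²·K/W

R = L/k = 0.0222/0.0371 = 0.5984 m²·K/W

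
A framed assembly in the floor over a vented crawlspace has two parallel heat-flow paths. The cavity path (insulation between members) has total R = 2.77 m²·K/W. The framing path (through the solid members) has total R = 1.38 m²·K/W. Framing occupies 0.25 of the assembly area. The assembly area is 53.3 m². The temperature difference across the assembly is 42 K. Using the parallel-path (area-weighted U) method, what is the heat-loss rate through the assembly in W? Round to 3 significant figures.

U_eff = 0.75/2.77 + 0.25/1.38 = 0.2708 + 0.1812 = 0.4519
R_eff = 1/U_eff = 2.213 m²·K/W
Q = 53.3 × 42 / 2.213 = 1012 W

1010 W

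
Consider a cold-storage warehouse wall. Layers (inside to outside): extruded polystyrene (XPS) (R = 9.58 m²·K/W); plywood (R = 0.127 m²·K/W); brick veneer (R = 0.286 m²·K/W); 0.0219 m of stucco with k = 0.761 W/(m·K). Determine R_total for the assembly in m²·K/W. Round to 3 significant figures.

0.0219/0.761 = 0.02878
R_total = 9.58 + 0.127 + 0.286 + 0.02878 = 10.02 m²·K/W

10.0 m²·K/W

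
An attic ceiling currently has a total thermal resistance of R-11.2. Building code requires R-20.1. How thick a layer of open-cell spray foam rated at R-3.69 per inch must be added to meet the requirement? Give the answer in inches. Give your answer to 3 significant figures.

ΔR = 20.1 − 11.2 = 8.9 ft²·°F·h/BTU
L = ΔR / (R/in) = 8.9/3.69 = 2.412 in

2.41 in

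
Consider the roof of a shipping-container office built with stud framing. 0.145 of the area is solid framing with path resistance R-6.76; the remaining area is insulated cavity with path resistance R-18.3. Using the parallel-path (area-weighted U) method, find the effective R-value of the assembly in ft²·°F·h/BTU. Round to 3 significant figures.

14.7 ft²·°F·h/BTU

U_eff = 0.855/18.3 + 0.145/6.76 = 0.04672 + 0.02145 = 0.06817
R_eff = 1/U_eff = 14.67 ft²·°F·h/BTU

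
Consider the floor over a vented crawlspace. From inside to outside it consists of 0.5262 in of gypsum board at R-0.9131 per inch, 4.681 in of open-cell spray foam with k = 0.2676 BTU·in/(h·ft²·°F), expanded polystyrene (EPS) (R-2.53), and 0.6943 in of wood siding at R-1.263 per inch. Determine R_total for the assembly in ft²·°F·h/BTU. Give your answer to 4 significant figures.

0.5262 × 0.9131 = 0.48047
4.681/0.2676 = 17.493
0.6943 × 1.263 = 0.8769
R_total = 0.48047 + 17.493 + 2.53 + 0.8769 = 21.38 ft²·°F·h/BTU

21.38 ft²·°F·h/BTU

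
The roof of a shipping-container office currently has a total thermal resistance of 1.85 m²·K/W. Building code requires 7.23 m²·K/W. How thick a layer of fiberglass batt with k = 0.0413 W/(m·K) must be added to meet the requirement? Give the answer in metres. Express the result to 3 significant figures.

ΔR = 7.23 − 1.85 = 5.38 m²·K/W
L = ΔR × k = 5.38 × 0.0413 = 0.2222 m

0.222 m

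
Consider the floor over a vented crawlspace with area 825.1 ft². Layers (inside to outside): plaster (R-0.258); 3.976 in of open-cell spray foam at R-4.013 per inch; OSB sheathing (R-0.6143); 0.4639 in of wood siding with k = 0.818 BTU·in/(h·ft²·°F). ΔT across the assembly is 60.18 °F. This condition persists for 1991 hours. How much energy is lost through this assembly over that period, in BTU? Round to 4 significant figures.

3.976 × 4.013 = 15.956
0.4639/0.818 = 0.56711
R_total = 0.258 + 15.956 + 0.6143 + 0.56711 = 17.395 ft²·°F·h/BTU
Q = 825.1 × 60.18 / 17.395 = 2854.5 BTU/h
E = 2854.5 × 1991 = 5683300 BTU

5683000 BTU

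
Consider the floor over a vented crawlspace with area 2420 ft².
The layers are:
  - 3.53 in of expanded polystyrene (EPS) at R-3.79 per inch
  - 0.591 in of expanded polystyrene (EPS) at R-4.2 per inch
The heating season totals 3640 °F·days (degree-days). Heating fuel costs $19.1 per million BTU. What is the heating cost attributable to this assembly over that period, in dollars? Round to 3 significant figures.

3.53 × 3.79 = 13.38
0.591 × 4.2 = 2.482
R_total = 13.38 + 2.482 = 15.86 ft²·°F·h/BTU
E = A × HDD × 24 / R = 2420 × 3640 × 24 / 15.86 = 13330000 BTU
Cost = 13330000/10⁶ × 19.1 = $254.6

255 dollars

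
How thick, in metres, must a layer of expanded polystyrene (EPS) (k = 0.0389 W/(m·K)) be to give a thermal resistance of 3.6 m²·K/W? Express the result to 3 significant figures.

0.140 m

L = R·k = 3.6 × 0.0389 = 0.14 m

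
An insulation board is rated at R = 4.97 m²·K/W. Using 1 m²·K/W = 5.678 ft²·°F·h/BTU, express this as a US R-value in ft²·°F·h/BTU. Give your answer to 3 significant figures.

28.2 ft²·°F·h/BTU

R_US = 4.97 × 5.678 = 28.22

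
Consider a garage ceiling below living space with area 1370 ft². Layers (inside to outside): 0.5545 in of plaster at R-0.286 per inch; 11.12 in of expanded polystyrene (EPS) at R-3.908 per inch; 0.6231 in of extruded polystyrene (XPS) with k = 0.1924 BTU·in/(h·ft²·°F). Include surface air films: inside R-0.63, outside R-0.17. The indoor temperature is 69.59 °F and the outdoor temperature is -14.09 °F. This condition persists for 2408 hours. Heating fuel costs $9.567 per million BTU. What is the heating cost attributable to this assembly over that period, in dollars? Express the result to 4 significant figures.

0.5545 × 0.286 = 0.15859
11.12 × 3.908 = 43.457
0.6231/0.1924 = 3.2386
R_total = 0.63 + 0.15859 + 43.457 + 3.2386 + 0.17 = 47.654 ft²·°F·h/BTU
Q = 1370 × (69.59 − (-14.09)) / 47.654 = 2405.7 BTU/h
E = 2405.7 × 2408 = 5792900 BTU
Cost = 5792900/10⁶ × 9.567 = $55.421

55.42 dollars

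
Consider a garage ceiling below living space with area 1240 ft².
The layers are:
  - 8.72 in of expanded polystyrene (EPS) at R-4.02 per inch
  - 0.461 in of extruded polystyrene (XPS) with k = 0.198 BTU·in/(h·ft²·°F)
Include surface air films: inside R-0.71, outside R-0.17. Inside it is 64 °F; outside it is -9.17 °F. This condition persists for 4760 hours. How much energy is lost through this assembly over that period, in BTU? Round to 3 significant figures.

8.72 × 4.02 = 35.05
0.461/0.198 = 2.328
R_total = 0.71 + 35.05 + 2.328 + 0.17 = 38.26 ft²·°F·h/BTU
Q = 1240 × (64 − (-9.17)) / 38.26 = 2371 BTU/h
E = 2371 × 4760 = 11290000 BTU

11300000 BTU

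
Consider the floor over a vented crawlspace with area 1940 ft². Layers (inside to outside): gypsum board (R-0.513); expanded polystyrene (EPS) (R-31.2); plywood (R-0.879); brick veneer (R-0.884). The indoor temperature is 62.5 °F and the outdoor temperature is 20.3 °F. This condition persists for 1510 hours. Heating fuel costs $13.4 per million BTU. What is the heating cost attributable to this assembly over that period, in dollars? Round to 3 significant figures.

R_total = 0.513 + 31.2 + 0.879 + 0.884 = 33.48 ft²·°F·h/BTU
Q = 1940 × (62.5 − 20.3) / 33.48 = 2446 BTU/h
E = 2446 × 1510 = 3693000 BTU
Cost = 3693000/10⁶ × 13.4 = $49.48

49.5 dollars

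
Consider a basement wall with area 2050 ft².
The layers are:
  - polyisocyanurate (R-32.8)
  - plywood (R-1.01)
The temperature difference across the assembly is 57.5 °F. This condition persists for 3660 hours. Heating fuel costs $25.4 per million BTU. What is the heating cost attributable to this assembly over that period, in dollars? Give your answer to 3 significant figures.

324 dollars

R_total = 32.8 + 1.01 = 33.81 ft²·°F·h/BTU
Q = 2050 × 57.5 / 33.81 = 3486 BTU/h
E = 3486 × 3660 = 12760000 BTU
Cost = 12760000/10⁶ × 25.4 = $324.1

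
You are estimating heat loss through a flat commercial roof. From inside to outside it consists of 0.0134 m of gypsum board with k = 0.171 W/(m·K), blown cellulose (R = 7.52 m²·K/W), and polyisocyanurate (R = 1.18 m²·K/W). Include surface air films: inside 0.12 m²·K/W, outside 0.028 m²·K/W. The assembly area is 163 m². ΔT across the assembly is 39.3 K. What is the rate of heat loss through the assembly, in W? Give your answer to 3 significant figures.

0.0134/0.171 = 0.07836
R_total = 0.12 + 0.07836 + 7.52 + 1.18 + 0.028 = 8.926 m²·K/W
Q = A·ΔT/R = 163 × 39.3 / 8.926 = 717.6 W

718 W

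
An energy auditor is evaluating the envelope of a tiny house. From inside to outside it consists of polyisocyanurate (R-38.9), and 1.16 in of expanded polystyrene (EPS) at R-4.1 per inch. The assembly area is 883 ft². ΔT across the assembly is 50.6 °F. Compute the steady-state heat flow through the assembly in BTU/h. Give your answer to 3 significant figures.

1.16 × 4.1 = 4.756
R_total = 38.9 + 4.756 = 43.66 ft²·°F·h/BTU
Q = A·ΔT/R = 883 × 50.6 / 43.66 = 1023 BTU/h

1020 BTU/h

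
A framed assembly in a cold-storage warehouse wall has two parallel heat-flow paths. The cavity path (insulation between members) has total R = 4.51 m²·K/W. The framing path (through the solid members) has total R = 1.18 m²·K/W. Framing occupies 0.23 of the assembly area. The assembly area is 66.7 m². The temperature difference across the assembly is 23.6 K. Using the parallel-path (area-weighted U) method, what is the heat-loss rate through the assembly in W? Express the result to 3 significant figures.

576 W

U_eff = 0.77/4.51 + 0.23/1.18 = 0.1707 + 0.1949 = 0.3656
R_eff = 1/U_eff = 2.735 m²·K/W
Q = 66.7 × 23.6 / 2.735 = 575.6 W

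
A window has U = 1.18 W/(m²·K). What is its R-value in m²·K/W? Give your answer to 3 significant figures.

R = 1/U = 1/1.18 = 0.8475

0.847 m²·K/W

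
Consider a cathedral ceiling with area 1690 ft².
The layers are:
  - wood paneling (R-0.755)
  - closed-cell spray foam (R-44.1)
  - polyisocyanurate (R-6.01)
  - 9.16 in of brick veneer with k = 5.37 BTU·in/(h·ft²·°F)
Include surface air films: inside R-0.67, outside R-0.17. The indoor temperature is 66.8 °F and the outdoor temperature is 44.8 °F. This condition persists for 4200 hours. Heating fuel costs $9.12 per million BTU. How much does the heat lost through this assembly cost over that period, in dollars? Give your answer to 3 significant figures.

26.7 dollars

9.16/5.37 = 1.706
R_total = 0.67 + 0.755 + 44.1 + 6.01 + 1.706 + 0.17 = 53.41 ft²·°F·h/BTU
Q = 1690 × (66.8 − 44.8) / 53.41 = 696.1 BTU/h
E = 696.1 × 4200 = 2924000 BTU
Cost = 2924000/10⁶ × 9.12 = $26.66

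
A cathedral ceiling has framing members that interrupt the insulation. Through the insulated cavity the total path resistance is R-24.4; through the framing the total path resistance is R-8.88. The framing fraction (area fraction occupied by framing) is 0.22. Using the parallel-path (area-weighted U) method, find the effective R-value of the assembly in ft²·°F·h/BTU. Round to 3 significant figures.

17.6 ft²·°F·h/BTU

U_eff = 0.78/24.4 + 0.22/8.88 = 0.03197 + 0.02477 = 0.05674
R_eff = 1/U_eff = 17.62 ft²·°F·h/BTU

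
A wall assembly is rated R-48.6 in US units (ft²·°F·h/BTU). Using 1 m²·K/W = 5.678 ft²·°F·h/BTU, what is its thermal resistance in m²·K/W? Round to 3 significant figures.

8.56 m²·K/W

R_SI = 48.6/5.678 = 8.559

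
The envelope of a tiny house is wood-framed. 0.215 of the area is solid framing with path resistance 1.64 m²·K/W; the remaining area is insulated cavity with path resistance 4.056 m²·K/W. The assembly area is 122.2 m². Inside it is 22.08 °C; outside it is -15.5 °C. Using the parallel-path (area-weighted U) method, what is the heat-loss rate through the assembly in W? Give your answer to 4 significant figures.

U_eff = 0.785/4.056 + 0.215/1.64 = 0.19354 + 0.1311 = 0.32464
R_eff = 1/U_eff = 3.0804 m²·K/W
Q = 122.2 × (22.08 − (-15.5)) / 3.0804 = 1490.8 W

1491 W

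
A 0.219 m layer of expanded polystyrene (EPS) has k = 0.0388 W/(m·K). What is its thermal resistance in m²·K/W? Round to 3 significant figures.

R = L/k = 0.219/0.0388 = 5.644 m²·K/W

5.64 m²·K/W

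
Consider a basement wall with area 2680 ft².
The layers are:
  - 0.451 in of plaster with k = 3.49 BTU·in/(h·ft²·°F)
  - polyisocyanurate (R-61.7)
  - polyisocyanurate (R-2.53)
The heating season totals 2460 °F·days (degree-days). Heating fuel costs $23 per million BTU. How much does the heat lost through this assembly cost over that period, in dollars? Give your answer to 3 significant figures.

56.5 dollars

0.451/3.49 = 0.1292
R_total = 0.1292 + 61.7 + 2.53 = 64.36 ft²·°F·h/BTU
E = A × HDD × 24 / R = 2680 × 2460 × 24 / 64.36 = 2459000 BTU
Cost = 2459000/10⁶ × 23 = $56.55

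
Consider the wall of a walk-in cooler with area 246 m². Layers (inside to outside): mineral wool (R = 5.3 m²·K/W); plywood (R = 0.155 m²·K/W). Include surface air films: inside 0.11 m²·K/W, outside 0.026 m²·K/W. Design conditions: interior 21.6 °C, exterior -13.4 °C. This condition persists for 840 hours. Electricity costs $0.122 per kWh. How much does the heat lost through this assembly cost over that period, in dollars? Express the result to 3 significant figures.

158 dollars

R_total = 0.11 + 5.3 + 0.155 + 0.026 = 5.591 m²·K/W
Q = 246 × (21.6 − (-13.4)) / 5.591 = 1540 W
E = 1540 W × 840 h / 1000 = 1294 kWh
Cost = 1294 × 0.122 = $157.8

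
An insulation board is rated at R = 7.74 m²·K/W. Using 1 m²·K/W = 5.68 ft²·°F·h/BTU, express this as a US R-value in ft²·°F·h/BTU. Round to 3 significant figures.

R_US = 7.74 × 5.68 = 43.96

44.0 ft²·°F·h/BTU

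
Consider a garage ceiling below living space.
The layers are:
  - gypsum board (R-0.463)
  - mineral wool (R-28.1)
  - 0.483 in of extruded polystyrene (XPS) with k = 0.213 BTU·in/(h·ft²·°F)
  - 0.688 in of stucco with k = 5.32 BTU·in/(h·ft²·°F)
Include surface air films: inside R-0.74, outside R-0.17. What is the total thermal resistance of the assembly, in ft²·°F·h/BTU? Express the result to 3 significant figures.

31.9 ft²·°F·h/BTU

0.483/0.213 = 2.268
0.688/5.32 = 0.1293
R_total = 0.74 + 0.463 + 28.1 + 2.268 + 0.1293 + 0.17 = 31.87 ft²·°F·h/BTU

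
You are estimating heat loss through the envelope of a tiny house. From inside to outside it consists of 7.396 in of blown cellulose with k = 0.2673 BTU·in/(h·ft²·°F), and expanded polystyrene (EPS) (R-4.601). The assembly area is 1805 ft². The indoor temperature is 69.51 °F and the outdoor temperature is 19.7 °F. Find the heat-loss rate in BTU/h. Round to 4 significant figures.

2786 BTU/h

7.396/0.2673 = 27.669
R_total = 27.669 + 4.601 = 32.27 ft²·°F·h/BTU
Q = A·ΔT/R = 1805 × (69.51 − 19.7) / 32.27 = 2786.1 BTU/h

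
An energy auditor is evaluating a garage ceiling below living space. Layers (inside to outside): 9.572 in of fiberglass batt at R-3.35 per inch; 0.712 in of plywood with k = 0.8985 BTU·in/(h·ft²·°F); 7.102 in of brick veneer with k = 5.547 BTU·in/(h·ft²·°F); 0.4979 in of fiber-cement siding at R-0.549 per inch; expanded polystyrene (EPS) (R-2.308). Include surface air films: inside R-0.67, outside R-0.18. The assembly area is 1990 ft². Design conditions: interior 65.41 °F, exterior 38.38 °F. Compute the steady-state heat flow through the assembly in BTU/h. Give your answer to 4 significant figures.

9.572 × 3.35 = 32.066
0.712/0.8985 = 0.79243
7.102/5.547 = 1.2803
0.4979 × 0.549 = 0.27335
R_total = 0.67 + 32.066 + 0.79243 + 1.2803 + 0.27335 + 2.308 + 0.18 = 37.57 ft²·°F·h/BTU
Q = A·ΔT/R = 1990 × (65.41 − 38.38) / 37.57 = 1431.7 BTU/h

1432 BTU/h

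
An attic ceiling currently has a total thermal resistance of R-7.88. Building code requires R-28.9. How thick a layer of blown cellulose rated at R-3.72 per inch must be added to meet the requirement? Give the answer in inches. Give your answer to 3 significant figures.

5.65 in

ΔR = 28.9 − 7.88 = 21.02 ft²·°F·h/BTU
L = ΔR / (R/in) = 21.02/3.72 = 5.651 in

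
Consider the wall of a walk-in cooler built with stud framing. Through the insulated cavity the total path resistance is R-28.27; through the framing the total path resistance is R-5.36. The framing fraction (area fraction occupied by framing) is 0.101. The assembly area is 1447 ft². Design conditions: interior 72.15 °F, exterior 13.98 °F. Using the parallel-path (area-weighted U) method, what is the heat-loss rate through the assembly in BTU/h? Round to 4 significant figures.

U_eff = 0.899/28.27 + 0.101/5.36 = 0.0318 + 0.018843 = 0.050644
R_eff = 1/U_eff = 19.746 ft²·°F·h/BTU
Q = 1447 × (72.15 − 13.98) / 19.746 = 4262.8 BTU/h

4263 BTU/h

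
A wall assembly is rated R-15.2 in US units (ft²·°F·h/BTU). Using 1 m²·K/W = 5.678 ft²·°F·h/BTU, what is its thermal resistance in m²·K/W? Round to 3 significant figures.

2.68 m²·K/W

R_SI = 15.2/5.678 = 2.677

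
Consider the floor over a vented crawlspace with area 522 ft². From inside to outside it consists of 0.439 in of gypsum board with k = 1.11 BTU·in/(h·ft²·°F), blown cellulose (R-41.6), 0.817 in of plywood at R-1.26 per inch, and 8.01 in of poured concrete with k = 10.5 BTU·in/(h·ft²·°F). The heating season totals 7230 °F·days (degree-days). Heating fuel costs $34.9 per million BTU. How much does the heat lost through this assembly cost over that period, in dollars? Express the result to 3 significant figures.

72.2 dollars

0.439/1.11 = 0.3955
0.817 × 1.26 = 1.029
8.01/10.5 = 0.7629
R_total = 0.3955 + 41.6 + 1.029 + 0.7629 = 43.79 ft²·°F·h/BTU
E = A × HDD × 24 / R = 522 × 7230 × 24 / 43.79 = 2069000 BTU
Cost = 2069000/10⁶ × 34.9 = $72.19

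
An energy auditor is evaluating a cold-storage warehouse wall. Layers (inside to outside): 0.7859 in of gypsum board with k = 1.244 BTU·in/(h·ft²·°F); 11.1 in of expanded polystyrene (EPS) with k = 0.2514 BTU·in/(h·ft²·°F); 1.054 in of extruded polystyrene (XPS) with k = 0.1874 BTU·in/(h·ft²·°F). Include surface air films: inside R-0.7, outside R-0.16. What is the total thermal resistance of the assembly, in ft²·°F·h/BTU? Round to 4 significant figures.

51.27 ft²·°F·h/BTU

0.7859/1.244 = 0.63175
11.1/0.2514 = 44.153
1.054/0.1874 = 5.6243
R_total = 0.7 + 0.63175 + 44.153 + 5.6243 + 0.16 = 51.269 ft²·°F·h/BTU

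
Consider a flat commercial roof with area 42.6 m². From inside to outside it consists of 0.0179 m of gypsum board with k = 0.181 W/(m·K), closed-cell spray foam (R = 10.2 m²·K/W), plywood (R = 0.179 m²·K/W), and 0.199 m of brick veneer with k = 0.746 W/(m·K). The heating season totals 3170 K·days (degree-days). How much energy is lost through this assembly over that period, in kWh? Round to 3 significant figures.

302 kWh

0.0179/0.181 = 0.0989
0.199/0.746 = 0.2668
R_total = 0.0989 + 10.2 + 0.179 + 0.2668 = 10.74 m²·K/W
E = A × HDD × 24 / R / 1000 = 42.6 × 3170 × 24 / 10.74 / 1000 = 301.6 kWh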